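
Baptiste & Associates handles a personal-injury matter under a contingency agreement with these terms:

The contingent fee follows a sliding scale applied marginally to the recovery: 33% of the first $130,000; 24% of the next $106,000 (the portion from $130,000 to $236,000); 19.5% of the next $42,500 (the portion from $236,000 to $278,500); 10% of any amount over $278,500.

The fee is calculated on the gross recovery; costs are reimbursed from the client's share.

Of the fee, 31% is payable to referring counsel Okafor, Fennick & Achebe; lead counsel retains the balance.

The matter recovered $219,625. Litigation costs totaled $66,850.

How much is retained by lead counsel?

$44,442.90

Fee base is the gross recovery, $219,625; costs are reimbursed separately.
First $130,000 at 33% = $42,900.00
Remaining $89,625 at 24% = $21,510.00
Fee: $42,900.00 + $21,510.00 = $64,410.00
Referral share: 31% of $64,410.00 = $19,967.10; lead counsel retains $64,410.00 − $19,967.10 = $44,442.90.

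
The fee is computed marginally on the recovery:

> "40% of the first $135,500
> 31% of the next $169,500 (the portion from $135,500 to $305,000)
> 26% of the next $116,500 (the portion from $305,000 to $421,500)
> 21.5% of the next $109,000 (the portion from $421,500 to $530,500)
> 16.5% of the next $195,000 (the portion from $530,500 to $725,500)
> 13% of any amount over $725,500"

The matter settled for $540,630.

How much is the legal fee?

$162,141.45

First $135,500 at 40% = $54,200.00
Next $169,500 at 31% = $52,545.00
Next $116,500 at 26% = $30,290.00
Next $109,000 at 21.5% = $23,435.00
Remaining $10,130 at 16.5% = $1,671.45
Fee: $54,200.00 + $52,545.00 + $30,290.00 + $23,435.00 + $1,671.45 = $162,141.45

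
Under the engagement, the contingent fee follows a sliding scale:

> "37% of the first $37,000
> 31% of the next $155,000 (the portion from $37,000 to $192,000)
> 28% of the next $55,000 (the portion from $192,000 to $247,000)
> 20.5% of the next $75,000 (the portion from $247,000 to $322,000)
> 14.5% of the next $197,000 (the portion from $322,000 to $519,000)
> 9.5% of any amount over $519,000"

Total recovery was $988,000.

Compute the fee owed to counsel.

First $37,000 at 37% = $13,690.00
Next $155,000 at 31% = $48,050.00
Next $55,000 at 28% = $15,400.00
Next $75,000 at 20.5% = $15,375.00
Next $197,000 at 14.5% = $28,565.00
Remaining $469,000 at 9.5% = $44,555.00
Fee: $13,690.00 + $48,050.00 + $15,400.00 + $15,375.00 + $28,565.00 + $44,555.00 = $165,635.00

$165,635.00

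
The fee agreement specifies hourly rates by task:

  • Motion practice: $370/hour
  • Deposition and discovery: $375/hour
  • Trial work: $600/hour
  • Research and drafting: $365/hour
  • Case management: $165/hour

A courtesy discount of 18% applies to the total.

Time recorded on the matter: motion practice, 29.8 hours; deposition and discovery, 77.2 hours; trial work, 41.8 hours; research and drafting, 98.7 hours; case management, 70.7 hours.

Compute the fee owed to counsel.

$92,452.54

Motion practice: 29.8 × $370 = $11,026.00
Deposition and discovery: 77.2 × $375 = $28,950.00
Trial work: 41.8 × $600 = $25,080.00
Research and drafting: 98.7 × $365 = $36,025.50
Case management: 70.7 × $165 = $11,665.50
Subtotal: $112,747.00
Less 18% discount: −$20,294.46
Total: $112,747.00 − $20,294.46 = $92,452.54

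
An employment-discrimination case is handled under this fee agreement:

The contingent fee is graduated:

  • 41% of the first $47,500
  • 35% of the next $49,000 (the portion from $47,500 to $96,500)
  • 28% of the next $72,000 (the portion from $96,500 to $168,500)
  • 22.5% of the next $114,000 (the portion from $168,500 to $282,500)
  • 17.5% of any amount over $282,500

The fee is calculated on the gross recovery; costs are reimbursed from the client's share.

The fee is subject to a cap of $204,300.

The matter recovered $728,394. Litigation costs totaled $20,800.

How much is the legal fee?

$160,466.45

Fee base is the gross recovery, $728,394; costs are reimbursed separately.
First $47,500 at 41% = $19,475.00
Next $49,000 at 35% = $17,150.00
Next $72,000 at 28% = $20,160.00
Next $114,000 at 22.5% = $25,650.00
Remaining $445,894 at 17.5% = $78,031.45
Fee: $19,475.00 + $17,150.00 + $20,160.00 + $25,650.00 + $78,031.45 = $160,466.45
$160,466.45 is under the $204,300 cap.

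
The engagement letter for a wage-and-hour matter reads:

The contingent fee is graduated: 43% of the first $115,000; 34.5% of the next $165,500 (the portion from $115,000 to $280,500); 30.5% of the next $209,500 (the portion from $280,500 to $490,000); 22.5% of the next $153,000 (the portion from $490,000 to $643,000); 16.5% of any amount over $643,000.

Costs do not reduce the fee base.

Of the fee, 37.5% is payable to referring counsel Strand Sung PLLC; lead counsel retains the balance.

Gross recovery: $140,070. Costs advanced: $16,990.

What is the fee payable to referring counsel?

Fee base is the gross recovery, $140,070; costs are reimbursed separately.
First $115,000 at 43% = $49,450.00
Remaining $25,070 at 34.5% = $8,649.15
Fee: $49,450.00 + $8,649.15 = $58,099.15
Referral share: 37.5% of $58,099.15 = $21,787.18; lead counsel retains $58,099.15 − $21,787.18 = $36,311.97.

$21,787.18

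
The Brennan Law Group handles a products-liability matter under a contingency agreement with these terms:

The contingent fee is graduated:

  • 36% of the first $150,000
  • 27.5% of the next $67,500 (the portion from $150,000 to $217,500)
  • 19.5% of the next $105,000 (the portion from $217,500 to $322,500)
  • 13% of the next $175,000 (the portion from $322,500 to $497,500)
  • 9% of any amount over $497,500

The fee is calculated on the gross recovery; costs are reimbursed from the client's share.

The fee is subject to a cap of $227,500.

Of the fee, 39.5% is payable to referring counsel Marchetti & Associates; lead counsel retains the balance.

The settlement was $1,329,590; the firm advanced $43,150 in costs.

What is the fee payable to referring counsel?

Fee base is the gross recovery, $1,329,590; costs are reimbursed separately.
First $150,000 at 36% = $54,000.00
Next $67,500 at 27.5% = $18,562.50
Next $105,000 at 19.5% = $20,475.00
Next $175,000 at 13% = $22,750.00
Remaining $832,090 at 9% = $74,888.10
Fee: $54,000.00 + $18,562.50 + $20,475.00 + $22,750.00 + $74,888.10 = $190,675.60
$190,675.60 is under the $227,500 cap.
Referral share: 39.5% of $190,675.60 = $75,316.86; lead counsel retains $190,675.60 − $75,316.86 = $115,358.74.

$75,316.86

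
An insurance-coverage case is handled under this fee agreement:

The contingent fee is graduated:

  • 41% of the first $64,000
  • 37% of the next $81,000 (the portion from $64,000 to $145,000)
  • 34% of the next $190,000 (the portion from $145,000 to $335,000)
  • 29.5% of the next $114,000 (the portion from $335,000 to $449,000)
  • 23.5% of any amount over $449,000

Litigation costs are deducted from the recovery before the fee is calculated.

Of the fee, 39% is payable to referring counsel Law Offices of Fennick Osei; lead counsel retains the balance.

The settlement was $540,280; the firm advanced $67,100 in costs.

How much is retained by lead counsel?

$97,674.60

Fee base (net of costs): $540,280 − $67,100 = $473,180
First $64,000 at 41% = $26,240.00
Next $81,000 at 37% = $29,970.00
Next $190,000 at 34% = $64,600.00
Next $114,000 at 29.5% = $33,630.00
Remaining $24,180 at 23.5% = $5,682.30
Fee: $26,240.00 + $29,970.00 + $64,600.00 + $33,630.00 + $5,682.30 = $160,122.30
Referral share: 39% of $160,122.30 = $62,447.70; lead counsel retains $160,122.30 − $62,447.70 = $97,674.60.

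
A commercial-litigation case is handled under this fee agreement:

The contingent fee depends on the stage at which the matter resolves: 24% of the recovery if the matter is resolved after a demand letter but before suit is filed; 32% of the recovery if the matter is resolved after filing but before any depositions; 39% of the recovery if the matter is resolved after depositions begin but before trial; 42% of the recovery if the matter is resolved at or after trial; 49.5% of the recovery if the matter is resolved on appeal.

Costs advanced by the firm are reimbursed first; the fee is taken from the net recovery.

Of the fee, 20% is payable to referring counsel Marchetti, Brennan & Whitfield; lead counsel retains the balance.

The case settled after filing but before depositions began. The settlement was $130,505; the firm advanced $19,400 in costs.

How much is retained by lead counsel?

Fee base (net of costs): $130,505 − $19,400 = $111,105
The matter settled after filing but before depositions began, so the 32% rate applies.
$111,105 × 32% = $35,553.60
Referral share: 20% of $35,553.60 = $7,110.72; lead counsel retains $35,553.60 − $7,110.72 = $28,442.88.

$28,442.88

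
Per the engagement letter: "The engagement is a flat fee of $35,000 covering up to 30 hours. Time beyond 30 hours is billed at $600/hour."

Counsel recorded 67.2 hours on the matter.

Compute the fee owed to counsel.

$57,320.00

Flat fee: $35,000.00
Excess hours: 67.2 − 30 = 37.2
Overrun: 37.2 × $600 = $22,320.00
Total: $35,000.00 + $22,320.00 = $57,320.00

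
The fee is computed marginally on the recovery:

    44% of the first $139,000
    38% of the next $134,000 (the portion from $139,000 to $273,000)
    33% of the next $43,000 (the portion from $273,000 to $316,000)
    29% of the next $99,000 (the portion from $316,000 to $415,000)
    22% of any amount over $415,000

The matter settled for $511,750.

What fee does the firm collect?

$176,265.00

First $139,000 at 44% = $61,160.00
Next $134,000 at 38% = $50,920.00
Next $43,000 at 33% = $14,190.00
Next $99,000 at 29% = $28,710.00
Remaining $96,750 at 22% = $21,285.00
Fee: $61,160.00 + $50,920.00 + $14,190.00 + $28,710.00 + $21,285.00 = $176,265.00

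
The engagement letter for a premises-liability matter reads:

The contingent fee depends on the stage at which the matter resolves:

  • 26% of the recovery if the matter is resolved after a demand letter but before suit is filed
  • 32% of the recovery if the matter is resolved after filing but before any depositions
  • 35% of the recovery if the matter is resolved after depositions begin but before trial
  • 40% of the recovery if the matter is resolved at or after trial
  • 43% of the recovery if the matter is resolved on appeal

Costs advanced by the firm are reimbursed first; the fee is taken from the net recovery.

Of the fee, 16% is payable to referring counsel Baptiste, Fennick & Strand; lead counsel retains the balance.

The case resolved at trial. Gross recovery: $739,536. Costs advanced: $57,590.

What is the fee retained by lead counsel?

$229,133.86

Fee base (net of costs): $739,536 − $57,590 = $681,946
The matter resolved at trial, so the 40% rate applies.
$681,946 × 40% = $272,778.40
Referral share: 16% of $272,778.40 = $43,644.54; lead counsel retains $272,778.40 − $43,644.54 = $229,133.86.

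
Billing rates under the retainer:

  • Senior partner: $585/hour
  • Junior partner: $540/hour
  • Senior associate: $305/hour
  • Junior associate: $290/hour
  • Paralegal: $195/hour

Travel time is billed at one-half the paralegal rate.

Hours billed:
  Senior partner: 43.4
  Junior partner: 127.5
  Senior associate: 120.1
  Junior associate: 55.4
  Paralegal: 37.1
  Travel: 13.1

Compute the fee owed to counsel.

$155,447.25

Senior partner: 43.4 × $585 = $25,389.00
Junior partner: 127.5 × $540 = $68,850.00
Senior associate: 120.1 × $305 = $36,630.50
Junior associate: 55.4 × $290 = $16,066.00
Paralegal: 37.1 × $195 = $7,234.50
Subtotal: $25,389.00 + $68,850.00 + $36,630.50 + $16,066.00 + $7,234.50 = $154,170.00
Travel: 13.1 × ($195 ÷ 2) = 13.1 × $97.50 = $1,277.25
Total: $154,170.00 + $1,277.25 = $155,447.25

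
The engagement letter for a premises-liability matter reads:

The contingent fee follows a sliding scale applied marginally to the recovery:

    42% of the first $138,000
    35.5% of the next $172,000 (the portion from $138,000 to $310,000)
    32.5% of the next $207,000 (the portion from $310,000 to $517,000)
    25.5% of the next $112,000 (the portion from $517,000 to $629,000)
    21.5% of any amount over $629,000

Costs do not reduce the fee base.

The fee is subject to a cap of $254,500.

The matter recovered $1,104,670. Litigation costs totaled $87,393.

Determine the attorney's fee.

Fee base is the gross recovery, $1,104,670; costs are reimbursed separately.
First $138,000 at 42% = $57,960.00
Next $172,000 at 35.5% = $61,060.00
Next $207,000 at 32.5% = $67,275.00
Next $112,000 at 25.5% = $28,560.00
Remaining $475,670 at 21.5% = $102,269.05
Fee: $57,960.00 + $61,060.00 + $67,275.00 + $28,560.00 + $102,269.05 = $317,124.05
$317,124.05 exceeds the $254,500 cap, so the fee is capped at $254,500.00.

$254,500.00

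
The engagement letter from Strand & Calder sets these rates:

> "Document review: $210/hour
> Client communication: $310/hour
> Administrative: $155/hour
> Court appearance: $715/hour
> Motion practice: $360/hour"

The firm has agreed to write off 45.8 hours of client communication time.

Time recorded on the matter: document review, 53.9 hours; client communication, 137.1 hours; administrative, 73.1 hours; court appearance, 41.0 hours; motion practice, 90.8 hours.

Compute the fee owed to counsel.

Document review: 53.9 × $210 = $11,319.00
Client communication: 137.1 × $310 = $42,501.00
Administrative: 73.1 × $155 = $11,330.50
Court appearance: 41.0 × $715 = $29,315.00
Motion practice: 90.8 × $360 = $32,688.00
Subtotal: $127,153.50
Write-off: 45.8 × $310 = $14,198.00
Total: $127,153.50 − $14,198.00 = $112,955.50

$112,955.50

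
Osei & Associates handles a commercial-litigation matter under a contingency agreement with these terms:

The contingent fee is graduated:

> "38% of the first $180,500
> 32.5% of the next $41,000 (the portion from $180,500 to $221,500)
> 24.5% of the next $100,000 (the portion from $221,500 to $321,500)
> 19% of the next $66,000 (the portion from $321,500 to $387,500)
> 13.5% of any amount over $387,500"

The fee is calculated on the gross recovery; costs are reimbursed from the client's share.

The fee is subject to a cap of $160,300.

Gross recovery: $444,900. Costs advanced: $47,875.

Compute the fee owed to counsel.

Fee base is the gross recovery, $444,900; costs are reimbursed separately.
First $180,500 at 38% = $68,590.00
Next $41,000 at 32.5% = $13,325.00
Next $100,000 at 24.5% = $24,500.00
Next $66,000 at 19% = $12,540.00
Remaining $57,400 at 13.5% = $7,749.00
Fee: $68,590.00 + $13,325.00 + $24,500.00 + $12,540.00 + $7,749.00 = $126,704.00
$126,704.00 is under the $160,300 cap.

$126,704.00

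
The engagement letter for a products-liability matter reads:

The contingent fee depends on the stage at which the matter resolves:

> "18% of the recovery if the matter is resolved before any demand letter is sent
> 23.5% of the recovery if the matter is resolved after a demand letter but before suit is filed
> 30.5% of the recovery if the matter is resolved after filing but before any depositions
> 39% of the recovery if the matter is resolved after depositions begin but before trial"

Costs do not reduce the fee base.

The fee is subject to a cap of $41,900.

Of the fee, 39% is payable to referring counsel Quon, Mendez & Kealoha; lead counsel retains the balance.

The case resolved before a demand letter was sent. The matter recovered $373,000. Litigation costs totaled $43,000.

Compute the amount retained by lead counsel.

Fee base is the gross recovery, $373,000; costs are reimbursed separately.
The matter resolved before a demand letter was sent, so the 18% rate applies.
$373,000 × 18% = $67,140.00
$67,140.00 exceeds the $41,900 cap, so the fee is capped at $41,900.00.
Referral share: 39% of $41,900.00 = $16,341.00; lead counsel retains $41,900.00 − $16,341.00 = $25,559.00.

$25,559.00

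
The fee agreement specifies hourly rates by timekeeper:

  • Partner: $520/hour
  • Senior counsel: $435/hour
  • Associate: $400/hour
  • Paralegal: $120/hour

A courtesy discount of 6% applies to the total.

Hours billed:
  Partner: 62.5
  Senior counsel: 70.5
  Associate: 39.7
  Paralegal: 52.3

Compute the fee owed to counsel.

$80,204.09

Partner: 62.5 × $520 = $32,500.00
Senior counsel: 70.5 × $435 = $30,667.50
Associate: 39.7 × $400 = $15,880.00
Paralegal: 52.3 × $120 = $6,276.00
Subtotal: $85,323.50
Less 6% discount: −$5,119.41
Total: $85,323.50 − $5,119.41 = $80,204.09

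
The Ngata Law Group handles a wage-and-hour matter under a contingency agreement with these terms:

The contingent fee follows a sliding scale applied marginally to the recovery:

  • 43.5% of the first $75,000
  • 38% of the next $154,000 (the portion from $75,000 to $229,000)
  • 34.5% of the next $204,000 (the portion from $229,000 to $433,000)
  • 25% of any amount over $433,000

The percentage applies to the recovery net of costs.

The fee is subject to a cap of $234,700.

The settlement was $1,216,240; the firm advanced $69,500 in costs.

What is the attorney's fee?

Fee base (net of costs): $1,216,240 − $69,500 = $1,146,740
First $75,000 at 43.5% = $32,625.00
Next $154,000 at 38% = $58,520.00
Next $204,000 at 34.5% = $70,380.00
Remaining $713,740 at 25% = $178,435.00
Fee: $32,625.00 + $58,520.00 + $70,380.00 + $178,435.00 = $339,960.00
$339,960.00 exceeds the $234,700 cap, so the fee is capped at $234,700.00.

$234,700.00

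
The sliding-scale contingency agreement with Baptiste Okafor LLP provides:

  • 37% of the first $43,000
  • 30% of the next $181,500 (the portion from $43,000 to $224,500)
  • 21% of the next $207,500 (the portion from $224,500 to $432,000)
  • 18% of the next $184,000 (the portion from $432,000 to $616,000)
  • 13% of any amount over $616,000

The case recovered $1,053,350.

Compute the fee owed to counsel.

First $43,000 at 37% = $15,910.00
Next $181,500 at 30% = $54,450.00
Next $207,500 at 21% = $43,575.00
Next $184,000 at 18% = $33,120.00
Remaining $437,350 at 13% = $56,855.50
Fee: $15,910.00 + $54,450.00 + $43,575.00 + $33,120.00 + $56,855.50 = $203,910.50

$203,910.50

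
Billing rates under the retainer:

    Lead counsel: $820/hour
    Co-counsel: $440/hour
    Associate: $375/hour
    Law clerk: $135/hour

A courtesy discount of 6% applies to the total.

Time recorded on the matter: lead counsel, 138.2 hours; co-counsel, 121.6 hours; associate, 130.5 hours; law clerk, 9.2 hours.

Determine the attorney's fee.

$203,987.05

Lead counsel: 138.2 × $820 = $113,324.00
Co-counsel: 121.6 × $440 = $53,504.00
Associate: 130.5 × $375 = $48,937.50
Law clerk: 9.2 × $135 = $1,242.00
Subtotal: $217,007.50
Less 6% discount: −$13,020.45
Total: $217,007.50 − $13,020.45 = $203,987.05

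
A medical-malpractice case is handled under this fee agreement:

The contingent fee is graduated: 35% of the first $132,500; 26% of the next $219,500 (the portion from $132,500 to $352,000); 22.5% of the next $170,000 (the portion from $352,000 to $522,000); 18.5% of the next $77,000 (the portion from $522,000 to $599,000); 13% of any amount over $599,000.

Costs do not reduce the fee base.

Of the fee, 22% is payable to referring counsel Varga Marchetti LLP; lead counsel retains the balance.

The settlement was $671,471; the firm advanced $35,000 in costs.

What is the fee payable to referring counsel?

Fee base is the gross recovery, $671,471; costs are reimbursed separately.
First $132,500 at 35% = $46,375.00
Next $219,500 at 26% = $57,070.00
Next $170,000 at 22.5% = $38,250.00
Next $77,000 at 18.5% = $14,245.00
Remaining $72,471 at 13% = $9,421.23
Fee: $46,375.00 + $57,070.00 + $38,250.00 + $14,245.00 + $9,421.23 = $165,361.23
Referral share: 22% of $165,361.23 = $36,379.47; lead counsel retains $165,361.23 − $36,379.47 = $128,981.76.

$36,379.47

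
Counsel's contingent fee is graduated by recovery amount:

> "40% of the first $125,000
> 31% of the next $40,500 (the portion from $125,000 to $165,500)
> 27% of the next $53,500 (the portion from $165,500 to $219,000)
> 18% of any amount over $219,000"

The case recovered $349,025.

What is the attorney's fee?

$100,404.50

First $125,000 at 40% = $50,000.00
Next $40,500 at 31% = $12,555.00
Next $53,500 at 27% = $14,445.00
Remaining $130,025 at 18% = $23,404.50
Fee: $50,000.00 + $12,555.00 + $14,445.00 + $23,404.50 = $100,404.50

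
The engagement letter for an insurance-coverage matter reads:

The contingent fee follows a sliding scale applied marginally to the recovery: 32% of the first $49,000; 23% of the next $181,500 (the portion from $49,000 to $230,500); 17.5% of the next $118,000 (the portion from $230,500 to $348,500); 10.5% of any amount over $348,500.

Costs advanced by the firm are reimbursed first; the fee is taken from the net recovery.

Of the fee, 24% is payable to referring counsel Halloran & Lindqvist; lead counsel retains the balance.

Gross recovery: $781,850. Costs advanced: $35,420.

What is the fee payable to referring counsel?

$28,765.84

Fee base (net of costs): $781,850 − $35,420 = $746,430
First $49,000 at 32% = $15,680.00
Next $181,500 at 23% = $41,745.00
Next $118,000 at 17.5% = $20,650.00
Remaining $397,930 at 10.5% = $41,782.65
Fee: $15,680.00 + $41,745.00 + $20,650.00 + $41,782.65 = $119,857.65
Referral share: 24% of $119,857.65 = $28,765.84; lead counsel retains $119,857.65 − $28,765.84 = $91,091.81.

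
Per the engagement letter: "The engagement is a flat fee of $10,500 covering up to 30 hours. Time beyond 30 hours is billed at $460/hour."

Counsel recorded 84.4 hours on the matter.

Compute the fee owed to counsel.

$35,524.00

Flat fee: $10,500.00
Excess hours: 84.4 − 30 = 54.4
Overrun: 54.4 × $460 = $25,024.00
Total: $10,500.00 + $25,024.00 = $35,524.00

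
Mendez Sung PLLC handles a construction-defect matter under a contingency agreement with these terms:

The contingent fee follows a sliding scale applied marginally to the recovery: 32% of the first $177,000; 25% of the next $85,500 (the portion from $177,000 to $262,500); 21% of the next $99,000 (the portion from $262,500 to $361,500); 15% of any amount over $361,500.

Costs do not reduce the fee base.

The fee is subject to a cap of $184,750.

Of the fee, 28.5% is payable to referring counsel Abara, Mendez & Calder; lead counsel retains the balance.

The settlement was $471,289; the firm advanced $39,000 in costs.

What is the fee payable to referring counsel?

Fee base is the gross recovery, $471,289; costs are reimbursed separately.
First $177,000 at 32% = $56,640.00
Next $85,500 at 25% = $21,375.00
Next $99,000 at 21% = $20,790.00
Remaining $109,789 at 15% = $16,468.35
Fee: $56,640.00 + $21,375.00 + $20,790.00 + $16,468.35 = $115,273.35
$115,273.35 is under the $184,750 cap.
Referral share: 28.5% of $115,273.35 = $32,852.90; lead counsel retains $115,273.35 − $32,852.90 = $82,420.45.

$32,852.90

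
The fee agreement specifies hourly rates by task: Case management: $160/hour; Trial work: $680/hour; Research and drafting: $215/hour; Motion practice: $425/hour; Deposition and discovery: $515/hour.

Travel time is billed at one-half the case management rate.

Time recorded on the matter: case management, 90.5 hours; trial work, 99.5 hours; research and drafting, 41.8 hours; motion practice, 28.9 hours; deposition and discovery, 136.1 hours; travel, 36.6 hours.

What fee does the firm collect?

$176,429.00

Case management: 90.5 × $160 = $14,480.00
Trial work: 99.5 × $680 = $67,660.00
Research and drafting: 41.8 × $215 = $8,987.00
Motion practice: 28.9 × $425 = $12,282.50
Deposition and discovery: 136.1 × $515 = $70,091.50
Subtotal: $14,480.00 + $67,660.00 + $8,987.00 + $12,282.50 + $70,091.50 = $173,501.00
Travel: 36.6 × ($160 ÷ 2) = 36.6 × $80.00 = $2,928.00
Total: $173,501.00 + $2,928.00 = $176,429.00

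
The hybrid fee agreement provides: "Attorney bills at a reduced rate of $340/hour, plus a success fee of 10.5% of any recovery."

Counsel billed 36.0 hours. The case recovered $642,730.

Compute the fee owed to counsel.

$79,726.65

Hourly: 36.0 × $340 = $12,240.00
Success fee: 10.5% of $642,730 = $67,486.65
Total: $12,240.00 + $67,486.65 = $79,726.65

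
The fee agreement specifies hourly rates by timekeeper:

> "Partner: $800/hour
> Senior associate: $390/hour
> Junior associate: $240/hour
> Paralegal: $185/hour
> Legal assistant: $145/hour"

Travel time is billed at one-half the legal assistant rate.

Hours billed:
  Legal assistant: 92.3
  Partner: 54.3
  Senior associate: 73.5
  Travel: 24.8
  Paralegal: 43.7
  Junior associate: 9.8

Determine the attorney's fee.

$97,723.00

Partner: 54.3 × $800 = $43,440.00
Senior associate: 73.5 × $390 = $28,665.00
Junior associate: 9.8 × $240 = $2,352.00
Paralegal: 43.7 × $185 = $8,084.50
Legal assistant: 92.3 × $145 = $13,383.50
Subtotal: $43,440.00 + $28,665.00 + $2,352.00 + $8,084.50 + $13,383.50 = $95,925.00
Travel: 24.8 × ($145 ÷ 2) = 24.8 × $72.50 = $1,798.00
Total: $95,925.00 + $1,798.00 = $97,723.00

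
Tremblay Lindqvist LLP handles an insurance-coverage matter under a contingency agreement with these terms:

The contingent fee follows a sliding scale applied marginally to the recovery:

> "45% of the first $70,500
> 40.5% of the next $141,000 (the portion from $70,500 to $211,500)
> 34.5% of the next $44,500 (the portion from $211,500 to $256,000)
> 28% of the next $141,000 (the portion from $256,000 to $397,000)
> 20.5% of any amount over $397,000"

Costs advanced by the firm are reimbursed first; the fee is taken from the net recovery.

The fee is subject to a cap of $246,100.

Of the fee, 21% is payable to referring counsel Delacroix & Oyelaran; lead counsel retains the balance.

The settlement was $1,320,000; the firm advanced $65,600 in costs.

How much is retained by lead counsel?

$194,419.00

Fee base (net of costs): $1,320,000 − $65,600 = $1,254,400
First $70,500 at 45% = $31,725.00
Next $141,000 at 40.5% = $57,105.00
Next $44,500 at 34.5% = $15,352.50
Next $141,000 at 28% = $39,480.00
Remaining $857,400 at 20.5% = $175,767.00
Fee: $31,725.00 + $57,105.00 + $15,352.50 + $39,480.00 + $175,767.00 = $319,429.50
$319,429.50 exceeds the $246,100 cap, so the fee is capped at $246,100.00.
Referral share: 21% of $246,100.00 = $51,681.00; lead counsel retains $246,100.00 − $51,681.00 = $194,419.00.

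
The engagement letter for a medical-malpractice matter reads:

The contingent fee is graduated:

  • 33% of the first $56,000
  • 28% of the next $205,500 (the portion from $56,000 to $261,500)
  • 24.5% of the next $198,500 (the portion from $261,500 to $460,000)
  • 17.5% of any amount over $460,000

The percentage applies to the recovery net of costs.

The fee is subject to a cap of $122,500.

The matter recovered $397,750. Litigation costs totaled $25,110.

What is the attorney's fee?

Fee base (net of costs): $397,750 − $25,110 = $372,640
First $56,000 at 33% = $18,480.00
Next $205,500 at 28% = $57,540.00
Remaining $111,140 at 24.5% = $27,229.30
Fee: $18,480.00 + $57,540.00 + $27,229.30 = $103,249.30
$103,249.30 is under the $122,500 cap.

$103,249.30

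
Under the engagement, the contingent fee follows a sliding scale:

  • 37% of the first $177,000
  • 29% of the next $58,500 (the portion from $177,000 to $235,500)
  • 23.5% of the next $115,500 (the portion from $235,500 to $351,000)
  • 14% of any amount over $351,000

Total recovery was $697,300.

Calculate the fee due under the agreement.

First $177,000 at 37% = $65,490.00
Next $58,500 at 29% = $16,965.00
Next $115,500 at 23.5% = $27,142.50
Remaining $346,300 at 14% = $48,482.00
Fee: $65,490.00 + $16,965.00 + $27,142.50 + $48,482.00 = $158,079.50

$158,079.50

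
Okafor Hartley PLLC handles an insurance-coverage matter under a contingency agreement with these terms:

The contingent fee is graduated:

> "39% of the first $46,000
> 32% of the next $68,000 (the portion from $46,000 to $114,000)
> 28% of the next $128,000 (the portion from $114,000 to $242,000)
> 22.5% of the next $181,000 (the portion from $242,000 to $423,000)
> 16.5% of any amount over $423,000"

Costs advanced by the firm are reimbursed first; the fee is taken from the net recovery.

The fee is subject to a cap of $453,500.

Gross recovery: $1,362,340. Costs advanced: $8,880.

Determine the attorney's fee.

$269,790.90

Fee base (net of costs): $1,362,340 − $8,880 = $1,353,460
First $46,000 at 39% = $17,940.00
Next $68,000 at 32% = $21,760.00
Next $128,000 at 28% = $35,840.00
Next $181,000 at 22.5% = $40,725.00
Remaining $930,460 at 16.5% = $153,525.90
Fee: $17,940.00 + $21,760.00 + $35,840.00 + $40,725.00 + $153,525.90 = $269,790.90
$269,790.90 is under the $453,500 cap.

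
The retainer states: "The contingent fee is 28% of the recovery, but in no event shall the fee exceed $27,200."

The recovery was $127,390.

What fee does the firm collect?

$27,200.00

28% of $127,390 = $35,669.20
That exceeds the $27,200 cap, so the fee is capped at $27,200.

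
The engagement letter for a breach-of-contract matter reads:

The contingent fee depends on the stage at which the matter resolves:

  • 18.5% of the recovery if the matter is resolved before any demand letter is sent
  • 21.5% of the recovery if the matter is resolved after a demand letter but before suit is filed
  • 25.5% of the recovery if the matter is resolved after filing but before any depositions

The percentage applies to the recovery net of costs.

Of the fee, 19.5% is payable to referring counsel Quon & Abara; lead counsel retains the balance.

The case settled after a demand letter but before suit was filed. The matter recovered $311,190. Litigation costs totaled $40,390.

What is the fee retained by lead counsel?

Fee base (net of costs): $311,190 − $40,390 = $270,800
The matter settled after a demand letter but before suit was filed, so the 21.5% rate applies.
$270,800 × 21.5% = $58,222.00
Referral share: 19.5% of $58,222.00 = $11,353.29; lead counsel retains $58,222.00 − $11,353.29 = $46,868.71.

$46,868.71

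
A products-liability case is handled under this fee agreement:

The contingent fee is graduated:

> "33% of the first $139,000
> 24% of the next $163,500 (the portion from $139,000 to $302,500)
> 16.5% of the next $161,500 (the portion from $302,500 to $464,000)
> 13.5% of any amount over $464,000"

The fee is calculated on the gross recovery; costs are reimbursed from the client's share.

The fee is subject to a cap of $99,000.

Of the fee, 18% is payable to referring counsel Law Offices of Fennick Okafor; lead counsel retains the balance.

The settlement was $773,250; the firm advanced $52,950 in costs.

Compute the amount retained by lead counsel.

Fee base is the gross recovery, $773,250; costs are reimbursed separately.
First $139,000 at 33% = $45,870.00
Next $163,500 at 24% = $39,240.00
Next $161,500 at 16.5% = $26,647.50
Remaining $309,250 at 13.5% = $41,748.75
Fee: $45,870.00 + $39,240.00 + $26,647.50 + $41,748.75 = $153,506.25
$153,506.25 exceeds the $99,000 cap, so the fee is capped at $99,000.00.
Referral share: 18% of $99,000.00 = $17,820.00; lead counsel retains $99,000.00 − $17,820.00 = $81,180.00.

$81,180.00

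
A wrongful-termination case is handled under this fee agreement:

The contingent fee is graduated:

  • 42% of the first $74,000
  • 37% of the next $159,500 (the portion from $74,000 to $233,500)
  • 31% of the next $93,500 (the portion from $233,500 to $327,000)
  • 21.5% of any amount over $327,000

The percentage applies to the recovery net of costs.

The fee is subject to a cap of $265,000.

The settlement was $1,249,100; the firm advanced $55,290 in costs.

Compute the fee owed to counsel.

Fee base (net of costs): $1,249,100 − $55,290 = $1,193,810
First $74,000 at 42% = $31,080.00
Next $159,500 at 37% = $59,015.00
Next $93,500 at 31% = $28,985.00
Remaining $866,810 at 21.5% = $186,364.15
Fee: $31,080.00 + $59,015.00 + $28,985.00 + $186,364.15 = $305,444.15
$305,444.15 exceeds the $265,000 cap, so the fee is capped at $265,000.00.

$265,000.00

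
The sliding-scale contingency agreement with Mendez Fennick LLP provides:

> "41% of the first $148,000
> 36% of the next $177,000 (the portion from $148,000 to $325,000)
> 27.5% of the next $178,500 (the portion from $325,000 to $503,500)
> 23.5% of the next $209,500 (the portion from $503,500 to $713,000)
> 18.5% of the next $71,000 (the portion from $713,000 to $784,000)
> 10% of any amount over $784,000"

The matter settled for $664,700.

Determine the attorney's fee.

$211,369.50

First $148,000 at 41% = $60,680.00
Next $177,000 at 36% = $63,720.00
Next $178,500 at 27.5% = $49,087.50
Remaining $161,200 at 23.5% = $37,882.00
Fee: $60,680.00 + $63,720.00 + $49,087.50 + $37,882.00 = $211,369.50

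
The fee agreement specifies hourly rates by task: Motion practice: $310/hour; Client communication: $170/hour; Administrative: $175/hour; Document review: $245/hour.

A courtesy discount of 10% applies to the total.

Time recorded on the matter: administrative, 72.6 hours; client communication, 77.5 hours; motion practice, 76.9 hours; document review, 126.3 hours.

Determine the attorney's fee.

Motion practice: 76.9 × $310 = $23,839.00
Client communication: 77.5 × $170 = $13,175.00
Administrative: 72.6 × $175 = $12,705.00
Document review: 126.3 × $245 = $30,943.50
Subtotal: $80,662.50
Less 10% discount: −$8,066.25
Total: $80,662.50 − $8,066.25 = $72,596.25

$72,596.25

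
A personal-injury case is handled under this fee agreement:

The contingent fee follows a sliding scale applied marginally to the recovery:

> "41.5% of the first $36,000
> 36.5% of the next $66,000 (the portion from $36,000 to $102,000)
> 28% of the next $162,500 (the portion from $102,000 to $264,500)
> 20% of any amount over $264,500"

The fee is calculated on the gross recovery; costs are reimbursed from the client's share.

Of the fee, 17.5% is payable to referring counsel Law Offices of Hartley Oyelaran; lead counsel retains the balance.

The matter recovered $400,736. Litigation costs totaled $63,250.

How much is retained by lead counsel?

Fee base is the gross recovery, $400,736; costs are reimbursed separately.
First $36,000 at 41.5% = $14,940.00
Next $66,000 at 36.5% = $24,090.00
Next $162,500 at 28% = $45,500.00
Remaining $136,236 at 20% = $27,247.20
Fee: $14,940.00 + $24,090.00 + $45,500.00 + $27,247.20 = $111,777.20
Referral share: 17.5% of $111,777.20 = $19,561.01; lead counsel retains $111,777.20 − $19,561.01 = $92,216.19.

$92,216.19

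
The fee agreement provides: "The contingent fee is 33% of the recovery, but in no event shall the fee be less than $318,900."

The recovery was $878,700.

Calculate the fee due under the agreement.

$318,900.00

33% of $878,700 = $289,971.00
That is below the $318,900 minimum, so the minimum applies.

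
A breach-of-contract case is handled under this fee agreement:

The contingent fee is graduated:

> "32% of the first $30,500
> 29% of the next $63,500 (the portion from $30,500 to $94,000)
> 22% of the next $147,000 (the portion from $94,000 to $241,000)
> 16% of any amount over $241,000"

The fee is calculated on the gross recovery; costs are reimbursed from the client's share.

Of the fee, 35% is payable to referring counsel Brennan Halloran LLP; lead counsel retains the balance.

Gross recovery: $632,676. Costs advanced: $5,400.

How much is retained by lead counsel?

$80,069.05

Fee base is the gross recovery, $632,676; costs are reimbursed separately.
First $30,500 at 32% = $9,760.00
Next $63,500 at 29% = $18,415.00
Next $147,000 at 22% = $32,340.00
Remaining $391,676 at 16% = $62,668.16
Fee: $9,760.00 + $18,415.00 + $32,340.00 + $62,668.16 = $123,183.16
Referral share: 35% of $123,183.16 = $43,114.11; lead counsel retains $123,183.16 − $43,114.11 = $80,069.05.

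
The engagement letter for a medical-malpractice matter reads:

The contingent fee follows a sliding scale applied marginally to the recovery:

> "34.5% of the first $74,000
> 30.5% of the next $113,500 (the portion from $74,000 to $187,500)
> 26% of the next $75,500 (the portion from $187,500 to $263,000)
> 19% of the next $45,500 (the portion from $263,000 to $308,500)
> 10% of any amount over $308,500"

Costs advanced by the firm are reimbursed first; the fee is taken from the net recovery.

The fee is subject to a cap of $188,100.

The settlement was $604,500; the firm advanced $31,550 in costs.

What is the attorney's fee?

Fee base (net of costs): $604,500 − $31,550 = $572,950
First $74,000 at 34.5% = $25,530.00
Next $113,500 at 30.5% = $34,617.50
Next $75,500 at 26% = $19,630.00
Next $45,500 at 19% = $8,645.00
Remaining $264,450 at 10% = $26,445.00
Fee: $25,530.00 + $34,617.50 + $19,630.00 + $8,645.00 + $26,445.00 = $114,867.50
$114,867.50 is under the $188,100 cap.

$114,867.50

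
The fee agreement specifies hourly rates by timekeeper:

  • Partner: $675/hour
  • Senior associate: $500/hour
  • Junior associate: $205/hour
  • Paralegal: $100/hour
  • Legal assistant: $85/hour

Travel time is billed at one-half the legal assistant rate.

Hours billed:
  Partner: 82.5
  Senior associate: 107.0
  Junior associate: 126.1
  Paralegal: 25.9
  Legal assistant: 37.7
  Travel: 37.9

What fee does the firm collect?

Partner: 82.5 × $675 = $55,687.50
Senior associate: 107.0 × $500 = $53,500.00
Junior associate: 126.1 × $205 = $25,850.50
Paralegal: 25.9 × $100 = $2,590.00
Legal assistant: 37.7 × $85 = $3,204.50
Subtotal: $55,687.50 + $53,500.00 + $25,850.50 + $2,590.00 + $3,204.50 = $140,832.50
Travel: 37.9 × ($85 ÷ 2) = 37.9 × $42.50 = $1,610.75
Total: $140,832.50 + $1,610.75 = $142,443.25

$142,443.25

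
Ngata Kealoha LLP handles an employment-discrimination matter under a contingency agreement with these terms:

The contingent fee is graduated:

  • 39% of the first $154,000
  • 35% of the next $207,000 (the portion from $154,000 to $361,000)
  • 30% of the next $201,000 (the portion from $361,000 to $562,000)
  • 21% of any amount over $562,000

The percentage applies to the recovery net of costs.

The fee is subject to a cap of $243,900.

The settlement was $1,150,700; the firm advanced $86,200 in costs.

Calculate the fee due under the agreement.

$243,900.00

Fee base (net of costs): $1,150,700 − $86,200 = $1,064,500
First $154,000 at 39% = $60,060.00
Next $207,000 at 35% = $72,450.00
Next $201,000 at 30% = $60,300.00
Remaining $502,500 at 21% = $105,525.00
Fee: $60,060.00 + $72,450.00 + $60,300.00 + $105,525.00 = $298,335.00
$298,335.00 exceeds the $243,900 cap, so the fee is capped at $243,900.00.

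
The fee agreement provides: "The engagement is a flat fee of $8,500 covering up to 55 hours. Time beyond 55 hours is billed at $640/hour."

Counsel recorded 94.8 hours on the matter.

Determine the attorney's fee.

Flat fee: $8,500.00
Excess hours: 94.8 − 55 = 39.8
Overrun: 39.8 × $640 = $25,472.00
Total: $8,500.00 + $25,472.00 = $33,972.00

$33,972.00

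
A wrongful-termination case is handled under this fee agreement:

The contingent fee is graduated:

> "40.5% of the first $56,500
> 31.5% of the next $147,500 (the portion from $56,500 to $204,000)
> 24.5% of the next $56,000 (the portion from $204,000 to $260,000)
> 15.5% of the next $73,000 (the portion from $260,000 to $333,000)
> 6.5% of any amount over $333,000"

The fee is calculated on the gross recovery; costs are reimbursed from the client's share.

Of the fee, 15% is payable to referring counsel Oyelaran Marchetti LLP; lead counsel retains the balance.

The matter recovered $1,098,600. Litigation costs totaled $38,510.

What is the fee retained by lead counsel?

$122,522.40

Fee base is the gross recovery, $1,098,600; costs are reimbursed separately.
First $56,500 at 40.5% = $22,882.50
Next $147,500 at 31.5% = $46,462.50
Next $56,000 at 24.5% = $13,720.00
Next $73,000 at 15.5% = $11,315.00
Remaining $765,600 at 6.5% = $49,764.00
Fee: $22,882.50 + $46,462.50 + $13,720.00 + $11,315.00 + $49,764.00 = $144,144.00
Referral share: 15% of $144,144.00 = $21,621.60; lead counsel retains $144,144.00 − $21,621.60 = $122,522.40.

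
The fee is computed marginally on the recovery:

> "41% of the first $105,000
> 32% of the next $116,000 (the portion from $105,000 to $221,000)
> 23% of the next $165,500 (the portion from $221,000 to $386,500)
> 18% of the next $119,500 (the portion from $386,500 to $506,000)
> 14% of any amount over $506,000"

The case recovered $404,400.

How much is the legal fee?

$121,457.00

First $105,000 at 41% = $43,050.00
Next $116,000 at 32% = $37,120.00
Next $165,500 at 23% = $38,065.00
Remaining $17,900 at 18% = $3,222.00
Fee: $43,050.00 + $37,120.00 + $38,065.00 + $3,222.00 = $121,457.00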